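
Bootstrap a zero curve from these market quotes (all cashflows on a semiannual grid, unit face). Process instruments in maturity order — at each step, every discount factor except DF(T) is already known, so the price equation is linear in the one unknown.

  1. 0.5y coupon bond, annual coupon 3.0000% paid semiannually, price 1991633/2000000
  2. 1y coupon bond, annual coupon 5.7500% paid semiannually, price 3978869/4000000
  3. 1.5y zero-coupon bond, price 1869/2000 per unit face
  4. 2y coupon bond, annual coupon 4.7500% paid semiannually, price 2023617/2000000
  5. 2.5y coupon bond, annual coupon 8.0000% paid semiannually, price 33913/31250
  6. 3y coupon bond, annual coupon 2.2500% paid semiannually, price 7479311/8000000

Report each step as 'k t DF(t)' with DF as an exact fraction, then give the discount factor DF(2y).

step 1 [0.5y] bond c/2=3/200: DF=(1991633/2000000 − 3/200·(0))/(1+3/200) = 9811/10000 ≈ 0.981100
step 2 [1y] bond c/2=23/800: DF=(3978869/4000000 − 23/800·(0.981100))/(1+23/800) = 1879/2000 ≈ 0.939500
step 3 [1.5y] zero: DF = P = 1869/2000 ≈ 0.934500
step 4 [2y] bond c/2=19/800: DF=(2023617/2000000 − 19/800·(0.981100+0.939500+0.934500))/(1+19/800) = 9221/10000 ≈ 0.922100
step 5 [2.5y] bond c/2=1/25: DF=(33913/31250 − 1/25·(0.981100+0.939500+0.934500+0.922100))/(1+1/25) = 4491/5000 ≈ 0.898200
step 6 [3y] bond c/2=9/800: DF=(7479311/8000000 − 9/800·(0.981100+0.939500+0.934500+0.922100+0.898200))/(1+9/800) = 349/400 ≈ 0.872500

1 1/2 9811/10000
2 1 1879/2000
3 3/2 1869/2000
4 2 9221/10000
5 5/2 4491/5000
6 3 349/400
DF(2y) = 9221/10000 ≈ 0.922100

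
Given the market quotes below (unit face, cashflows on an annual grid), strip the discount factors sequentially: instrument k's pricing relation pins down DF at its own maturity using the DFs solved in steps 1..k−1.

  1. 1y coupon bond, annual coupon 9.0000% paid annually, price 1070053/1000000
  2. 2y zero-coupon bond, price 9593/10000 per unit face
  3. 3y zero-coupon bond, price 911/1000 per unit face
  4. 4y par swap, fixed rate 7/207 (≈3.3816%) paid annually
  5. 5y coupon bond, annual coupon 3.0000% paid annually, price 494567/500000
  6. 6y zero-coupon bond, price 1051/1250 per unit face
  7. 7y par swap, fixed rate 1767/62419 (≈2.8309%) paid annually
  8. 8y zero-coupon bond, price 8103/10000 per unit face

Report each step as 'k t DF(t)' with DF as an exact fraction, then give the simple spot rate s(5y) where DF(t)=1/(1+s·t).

1 1 9817/10000
2 2 9593/10000
3 3 911/1000
4 4 437/500
5 5 4259/5000
6 6 1051/1250
7 7 8233/10000
8 8 8103/10000
s(5y) = (1/(4259/5000) − 1)/(5) = 741/21295 ≈ 3.4797%

step 1 [1y] bond c/1=9/100: DF=(1070053/1000000 − 9/100·(0))/(1+9/100) = 9817/10000 ≈ 0.981700
step 2 [2y] zero: DF = P = 9593/10000 ≈ 0.959300
step 3 [3y] zero: DF = P = 911/1000 ≈ 0.911000
step 4 [4y] swap r/1=7/207: DF=(1 − 7/207·(0.981700+0.959300+0.911000))/(1+7/207) = 437/500 ≈ 0.874000
step 5 [5y] bond c/1=3/100: DF=(494567/500000 − 3/100·(0.981700+0.959300+0.911000+0.874000))/(1+3/100) = 4259/5000 ≈ 0.851800
step 6 [6y] zero: DF = P = 1051/1250 ≈ 0.840800
step 7 [7y] swap r/1=1767/62419: DF=(1 − 1767/62419·(0.981700+0.959300+0.911000+0.874000+0.851800+0.840800))/(1+1767/62419) = 8233/10000 ≈ 0.823300
step 8 [8y] zero: DF = P = 8103/10000 ≈ 0.810300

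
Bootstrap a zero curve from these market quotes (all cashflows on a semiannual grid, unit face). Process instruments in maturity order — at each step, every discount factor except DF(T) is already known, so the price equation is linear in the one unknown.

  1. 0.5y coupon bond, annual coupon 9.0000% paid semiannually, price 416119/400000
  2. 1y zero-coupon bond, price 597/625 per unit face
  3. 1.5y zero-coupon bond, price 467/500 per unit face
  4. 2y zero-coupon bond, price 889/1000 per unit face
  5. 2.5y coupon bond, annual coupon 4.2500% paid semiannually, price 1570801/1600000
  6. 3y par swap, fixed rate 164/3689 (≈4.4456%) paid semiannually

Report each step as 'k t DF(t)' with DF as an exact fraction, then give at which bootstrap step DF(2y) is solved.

step 1 [0.5y] bond c/2=9/200: DF=(416119/400000 − 9/200·(0))/(1+9/200) = 1991/2000 ≈ 0.995500
step 2 [1y] zero: DF = P = 597/625 ≈ 0.955200
step 3 [1.5y] zero: DF = P = 467/500 ≈ 0.934000
step 4 [2y] zero: DF = P = 889/1000 ≈ 0.889000
step 5 [2.5y] bond c/2=17/800: DF=(1570801/1600000 − 17/800·(0.995500+0.955200+0.934000+0.889000))/(1+17/800) = 2207/2500 ≈ 0.882800
step 6 [3y] swap r/2=82/3689: DF=(1 − 82/3689·(0.995500+0.955200+0.934000+0.889000+0.882800))/(1+82/3689) = 877/1000 ≈ 0.877000

1 1/2 1991/2000
2 1 597/625
3 3/2 467/500
4 2 889/1000
5 5/2 2207/2500
6 3 877/1000
DF(2y) is solved at step 4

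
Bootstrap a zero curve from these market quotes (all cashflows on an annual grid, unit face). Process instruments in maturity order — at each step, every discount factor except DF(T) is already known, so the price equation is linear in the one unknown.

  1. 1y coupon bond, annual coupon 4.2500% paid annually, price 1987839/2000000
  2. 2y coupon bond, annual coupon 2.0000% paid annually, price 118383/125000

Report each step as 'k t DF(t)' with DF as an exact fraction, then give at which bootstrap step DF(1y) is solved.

1 1 4767/5000
2 2 4549/5000
DF(1y) is solved at step 1

step 1 [1y] bond c/1=17/400: DF=(1987839/2000000 − 17/400·(0))/(1+17/400) = 4767/5000 ≈ 0.953400
step 2 [2y] bond c/1=1/50: DF=(118383/125000 − 1/50·(0.953400))/(1+1/50) = 4549/5000 ≈ 0.909800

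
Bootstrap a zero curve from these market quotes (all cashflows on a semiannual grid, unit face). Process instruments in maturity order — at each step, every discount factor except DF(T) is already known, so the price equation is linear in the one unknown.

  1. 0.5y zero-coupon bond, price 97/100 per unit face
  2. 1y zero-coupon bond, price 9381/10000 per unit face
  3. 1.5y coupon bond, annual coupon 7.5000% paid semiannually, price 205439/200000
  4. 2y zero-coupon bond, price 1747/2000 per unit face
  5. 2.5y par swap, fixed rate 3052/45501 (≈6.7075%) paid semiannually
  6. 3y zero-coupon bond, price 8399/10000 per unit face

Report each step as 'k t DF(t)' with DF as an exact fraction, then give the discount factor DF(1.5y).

1 1/2 97/100
2 1 9381/10000
3 3/2 9211/10000
4 2 1747/2000
5 5/2 4237/5000
6 3 8399/10000
DF(1.5y) = 9211/10000 ≈ 0.921100

step 1 [0.5y] zero: DF = P = 97/100 ≈ 0.970000
step 2 [1y] zero: DF = P = 9381/10000 ≈ 0.938100
step 3 [1.5y] bond c/2=3/80: DF=(205439/200000 − 3/80·(0.970000+0.938100))/(1+3/80) = 9211/10000 ≈ 0.921100
step 4 [2y] zero: DF = P = 1747/2000 ≈ 0.873500
step 5 [2.5y] swap r/2=1526/45501: DF=(1 − 1526/45501·(0.970000+0.938100+0.921100+0.873500))/(1+1526/45501) = 4237/5000 ≈ 0.847400
step 6 [3y] zero: DF = P = 8399/10000 ≈ 0.839900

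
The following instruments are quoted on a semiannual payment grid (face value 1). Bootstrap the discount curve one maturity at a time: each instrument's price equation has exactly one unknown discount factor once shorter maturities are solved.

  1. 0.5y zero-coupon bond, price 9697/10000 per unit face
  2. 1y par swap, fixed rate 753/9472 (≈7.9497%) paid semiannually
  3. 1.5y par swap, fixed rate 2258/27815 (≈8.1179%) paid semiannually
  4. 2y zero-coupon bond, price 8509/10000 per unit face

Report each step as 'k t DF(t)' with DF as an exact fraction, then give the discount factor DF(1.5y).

1 1/2 9697/10000
2 1 9247/10000
3 3/2 8871/10000
4 2 8509/10000
DF(1.5y) = 8871/10000 ≈ 0.887100

step 1 [0.5y] zero: DF = P = 9697/10000 ≈ 0.969700
step 2 [1y] swap r/2=753/18944: DF=(1 − 753/18944·(0.969700))/(1+753/18944) = 9247/10000 ≈ 0.924700
step 3 [1.5y] swap r/2=1129/27815: DF=(1 − 1129/27815·(0.969700+0.924700))/(1+1129/27815) = 8871/10000 ≈ 0.887100
step 4 [2y] zero: DF = P = 8509/10000 ≈ 0.850900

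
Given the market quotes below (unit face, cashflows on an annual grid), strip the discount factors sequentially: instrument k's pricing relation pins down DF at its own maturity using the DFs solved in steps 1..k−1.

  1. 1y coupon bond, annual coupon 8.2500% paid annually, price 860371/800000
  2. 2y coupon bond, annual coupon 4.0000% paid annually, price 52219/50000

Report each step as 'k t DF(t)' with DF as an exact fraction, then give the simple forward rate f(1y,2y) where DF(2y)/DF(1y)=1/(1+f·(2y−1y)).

step 1 [1y] bond c/1=33/400: DF=(860371/800000 − 33/400·(0))/(1+33/400) = 1987/2000 ≈ 0.993500
step 2 [2y] bond c/1=1/25: DF=(52219/50000 − 1/25·(0.993500))/(1+1/25) = 483/500 ≈ 0.966000

1 1 1987/2000
2 2 483/500
f(1y,2y) = ((1987/2000)/(483/500) − 1)/(1) = 55/1932 ≈ 2.8468%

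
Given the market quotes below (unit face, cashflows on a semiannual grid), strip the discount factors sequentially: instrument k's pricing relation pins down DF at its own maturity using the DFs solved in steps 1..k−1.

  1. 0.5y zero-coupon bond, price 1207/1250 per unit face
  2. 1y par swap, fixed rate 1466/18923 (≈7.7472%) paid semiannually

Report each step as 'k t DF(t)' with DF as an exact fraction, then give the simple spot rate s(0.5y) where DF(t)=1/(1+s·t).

step 1 [0.5y] zero: DF = P = 1207/1250 ≈ 0.965600
step 2 [1y] swap r/2=733/18923: DF=(1 − 733/18923·(0.965600))/(1+733/18923) = 9267/10000 ≈ 0.926700

1 1/2 1207/1250
2 1 9267/10000
s(0.5y) = (1/(1207/1250) − 1)/(1/2) = 86/1207 ≈ 7.1251%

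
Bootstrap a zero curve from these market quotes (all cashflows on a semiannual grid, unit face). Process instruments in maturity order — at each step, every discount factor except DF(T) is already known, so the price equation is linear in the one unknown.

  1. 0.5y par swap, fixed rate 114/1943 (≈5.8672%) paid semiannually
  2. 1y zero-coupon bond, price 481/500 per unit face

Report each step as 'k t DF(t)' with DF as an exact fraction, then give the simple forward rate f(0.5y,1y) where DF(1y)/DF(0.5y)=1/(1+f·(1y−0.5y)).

step 1 [0.5y] swap r/2=57/1943: DF=(1 − 57/1943·(0))/(1+57/1943) = 1943/2000 ≈ 0.971500
step 2 [1y] zero: DF = P = 481/500 ≈ 0.962000

1 1/2 1943/2000
2 1 481/500
f(0.5y,1y) = ((1943/2000)/(481/500) − 1)/(1/2) = 19/962 ≈ 1.9751%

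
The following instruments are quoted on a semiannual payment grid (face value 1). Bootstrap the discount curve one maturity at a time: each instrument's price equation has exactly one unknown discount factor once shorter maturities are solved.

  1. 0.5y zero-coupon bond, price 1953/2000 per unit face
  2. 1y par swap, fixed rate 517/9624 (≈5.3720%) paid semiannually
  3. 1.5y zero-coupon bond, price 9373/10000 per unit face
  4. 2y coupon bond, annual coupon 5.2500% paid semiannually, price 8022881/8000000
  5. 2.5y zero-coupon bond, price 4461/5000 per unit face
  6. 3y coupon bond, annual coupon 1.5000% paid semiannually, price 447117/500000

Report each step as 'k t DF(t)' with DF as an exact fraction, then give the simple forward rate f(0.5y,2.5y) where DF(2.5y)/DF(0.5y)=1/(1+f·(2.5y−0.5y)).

1 1/2 1953/2000
2 1 9483/10000
3 3/2 9373/10000
4 2 113/125
5 5/2 4461/5000
6 3 8529/10000
f(0.5y,2.5y) = ((1953/2000)/(4461/5000) − 1)/(2) = 281/5948 ≈ 4.7243%

step 1 [0.5y] zero: DF = P = 1953/2000 ≈ 0.976500
step 2 [1y] swap r/2=517/19248: DF=(1 − 517/19248·(0.976500))/(1+517/19248) = 9483/10000 ≈ 0.948300
step 3 [1.5y] zero: DF = P = 9373/10000 ≈ 0.937300
step 4 [2y] bond c/2=21/800: DF=(8022881/8000000 − 21/800·(0.976500+0.948300+0.937300))/(1+21/800) = 113/125 ≈ 0.904000
step 5 [2.5y] zero: DF = P = 4461/5000 ≈ 0.892200
step 6 [3y] bond c/2=3/400: DF=(447117/500000 − 3/400·(0.976500+0.948300+0.937300+0.904000+0.892200))/(1+3/400) = 8529/10000 ≈ 0.852900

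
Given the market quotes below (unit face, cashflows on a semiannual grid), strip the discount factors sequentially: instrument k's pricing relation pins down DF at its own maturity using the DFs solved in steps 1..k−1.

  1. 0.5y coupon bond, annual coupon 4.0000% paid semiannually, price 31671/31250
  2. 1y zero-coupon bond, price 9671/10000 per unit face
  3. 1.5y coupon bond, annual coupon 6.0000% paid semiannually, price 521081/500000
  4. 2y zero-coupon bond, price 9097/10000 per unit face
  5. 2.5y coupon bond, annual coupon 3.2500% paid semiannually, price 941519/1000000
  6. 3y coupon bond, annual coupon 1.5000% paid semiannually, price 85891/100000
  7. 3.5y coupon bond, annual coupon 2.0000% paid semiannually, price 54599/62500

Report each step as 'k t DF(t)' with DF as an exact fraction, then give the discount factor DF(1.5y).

step 1 [0.5y] bond c/2=1/50: DF=(31671/31250 − 1/50·(0))/(1+1/50) = 621/625 ≈ 0.993600
step 2 [1y] zero: DF = P = 9671/10000 ≈ 0.967100
step 3 [1.5y] bond c/2=3/100: DF=(521081/500000 − 3/100·(0.993600+0.967100))/(1+3/100) = 9547/10000 ≈ 0.954700
step 4 [2y] zero: DF = P = 9097/10000 ≈ 0.909700
step 5 [2.5y] bond c/2=13/800: DF=(941519/1000000 − 13/800·(0.993600+0.967100+0.954700+0.909700))/(1+13/800) = 8653/10000 ≈ 0.865300
step 6 [3y] bond c/2=3/400: DF=(85891/100000 − 3/400·(0.993600+0.967100+0.954700+0.909700+0.865300))/(1+3/400) = 511/625 ≈ 0.817600
step 7 [3.5y] bond c/2=1/100: DF=(54599/62500 − 1/100·(0.993600+0.967100+0.954700+0.909700+0.865300+0.817600))/(1+1/100) = 1013/1250 ≈ 0.810400

1 1/2 621/625
2 1 9671/10000
3 3/2 9547/10000
4 2 9097/10000
5 5/2 8653/10000
6 3 511/625
7 7/2 1013/1250
DF(1.5y) = 9547/10000 ≈ 0.954700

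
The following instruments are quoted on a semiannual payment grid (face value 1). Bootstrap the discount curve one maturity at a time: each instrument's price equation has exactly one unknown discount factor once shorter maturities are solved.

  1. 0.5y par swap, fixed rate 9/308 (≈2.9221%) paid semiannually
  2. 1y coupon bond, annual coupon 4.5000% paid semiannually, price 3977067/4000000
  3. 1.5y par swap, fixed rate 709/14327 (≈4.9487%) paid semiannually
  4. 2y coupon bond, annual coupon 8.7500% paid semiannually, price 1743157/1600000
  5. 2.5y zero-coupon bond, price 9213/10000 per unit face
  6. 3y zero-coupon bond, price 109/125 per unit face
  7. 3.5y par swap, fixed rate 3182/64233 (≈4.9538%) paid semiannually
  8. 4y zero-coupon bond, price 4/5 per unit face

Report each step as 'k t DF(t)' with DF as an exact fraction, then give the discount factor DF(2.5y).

1 1/2 616/625
2 1 9507/10000
3 3/2 9291/10000
4 2 9237/10000
5 5/2 9213/10000
6 3 109/125
7 7/2 8409/10000
8 4 4/5
DF(2.5y) = 9213/10000 ≈ 0.921300

step 1 [0.5y] swap r/2=9/616: DF=(1 − 9/616·(0))/(1+9/616) = 616/625 ≈ 0.985600
step 2 [1y] bond c/2=9/400: DF=(3977067/4000000 − 9/400·(0.985600))/(1+9/400) = 9507/10000 ≈ 0.950700
step 3 [1.5y] swap r/2=709/28654: DF=(1 − 709/28654·(0.985600+0.950700))/(1+709/28654) = 9291/10000 ≈ 0.929100
step 4 [2y] bond c/2=7/160: DF=(1743157/1600000 − 7/160·(0.985600+0.950700+0.929100))/(1+7/160) = 9237/10000 ≈ 0.923700
step 5 [2.5y] zero: DF = P = 9213/10000 ≈ 0.921300
step 6 [3y] zero: DF = P = 109/125 ≈ 0.872000
step 7 [3.5y] swap r/2=1591/64233: DF=(1 − 1591/64233·(0.985600+0.950700+0.929100+0.923700+0.921300+0.872000))/(1+1591/64233) = 8409/10000 ≈ 0.840900
step 8 [4y] zero: DF = P = 4/5 ≈ 0.800000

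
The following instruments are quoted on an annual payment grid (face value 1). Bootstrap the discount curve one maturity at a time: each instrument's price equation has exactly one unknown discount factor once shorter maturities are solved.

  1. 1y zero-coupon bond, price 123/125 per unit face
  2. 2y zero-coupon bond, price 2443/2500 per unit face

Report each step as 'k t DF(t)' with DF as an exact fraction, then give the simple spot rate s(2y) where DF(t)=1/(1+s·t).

1 1 123/125
2 2 2443/2500
s(2y) = (1/(2443/2500) − 1)/(2) = 57/4886 ≈ 1.1666%

step 1 [1y] zero: DF = P = 123/125 ≈ 0.984000
step 2 [2y] zero: DF = P = 2443/2500 ≈ 0.977200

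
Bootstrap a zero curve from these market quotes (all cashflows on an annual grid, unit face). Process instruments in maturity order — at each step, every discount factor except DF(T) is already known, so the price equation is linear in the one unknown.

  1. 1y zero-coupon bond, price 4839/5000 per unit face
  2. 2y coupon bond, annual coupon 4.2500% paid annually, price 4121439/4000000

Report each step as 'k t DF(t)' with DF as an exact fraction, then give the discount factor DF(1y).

step 1 [1y] zero: DF = P = 4839/5000 ≈ 0.967800
step 2 [2y] bond c/1=17/400: DF=(4121439/4000000 − 17/400·(0.967800))/(1+17/400) = 9489/10000 ≈ 0.948900

1 1 4839/5000
2 2 9489/10000
DF(1y) = 4839/5000 ≈ 0.967800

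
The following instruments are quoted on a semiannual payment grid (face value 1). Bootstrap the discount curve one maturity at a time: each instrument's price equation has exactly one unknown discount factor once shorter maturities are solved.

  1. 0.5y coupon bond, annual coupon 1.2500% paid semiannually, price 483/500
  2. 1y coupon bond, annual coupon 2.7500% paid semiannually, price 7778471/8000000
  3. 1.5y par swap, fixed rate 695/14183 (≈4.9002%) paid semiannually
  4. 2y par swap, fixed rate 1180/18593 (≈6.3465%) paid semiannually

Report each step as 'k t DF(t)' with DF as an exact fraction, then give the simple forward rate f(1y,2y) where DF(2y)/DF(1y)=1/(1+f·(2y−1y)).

step 1 [0.5y] bond c/2=1/160: DF=(483/500 − 1/160·(0))/(1+1/160) = 24/25 ≈ 0.960000
step 2 [1y] bond c/2=11/800: DF=(7778471/8000000 − 11/800·(0.960000))/(1+11/800) = 9461/10000 ≈ 0.946100
step 3 [1.5y] swap r/2=695/28366: DF=(1 − 695/28366·(0.960000+0.946100))/(1+695/28366) = 1861/2000 ≈ 0.930500
step 4 [2y] swap r/2=590/18593: DF=(1 − 590/18593·(0.960000+0.946100+0.930500))/(1+590/18593) = 441/500 ≈ 0.882000

1 1/2 24/25
2 1 9461/10000
3 3/2 1861/2000
4 2 441/500
f(1y,2y) = ((9461/10000)/(441/500) − 1)/(1) = 641/8820 ≈ 7.2676%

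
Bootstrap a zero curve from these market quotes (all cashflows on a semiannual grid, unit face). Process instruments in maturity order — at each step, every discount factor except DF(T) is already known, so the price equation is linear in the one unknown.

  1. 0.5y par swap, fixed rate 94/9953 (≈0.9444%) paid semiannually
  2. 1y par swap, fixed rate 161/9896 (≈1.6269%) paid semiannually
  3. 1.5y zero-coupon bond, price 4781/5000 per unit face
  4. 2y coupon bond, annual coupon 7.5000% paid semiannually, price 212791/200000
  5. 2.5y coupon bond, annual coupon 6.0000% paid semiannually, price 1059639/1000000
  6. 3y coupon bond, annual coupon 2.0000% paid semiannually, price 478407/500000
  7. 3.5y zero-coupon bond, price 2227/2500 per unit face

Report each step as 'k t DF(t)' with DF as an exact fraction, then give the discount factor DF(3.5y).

1 1/2 9953/10000
2 1 9839/10000
3 3/2 4781/5000
4 2 4597/5000
5 5/2 1833/2000
6 3 9001/10000
7 7/2 2227/2500
DF(3.5y) = 2227/2500 ≈ 0.890800

step 1 [0.5y] swap r/2=47/9953: DF=(1 − 47/9953·(0))/(1+47/9953) = 9953/10000 ≈ 0.995300
step 2 [1y] swap r/2=161/19792: DF=(1 − 161/19792·(0.995300))/(1+161/19792) = 9839/10000 ≈ 0.983900
step 3 [1.5y] zero: DF = P = 4781/5000 ≈ 0.956200
step 4 [2y] bond c/2=3/80: DF=(212791/200000 − 3/80·(0.995300+0.983900+0.956200))/(1+3/80) = 4597/5000 ≈ 0.919400
step 5 [2.5y] bond c/2=3/100: DF=(1059639/1000000 − 3/100·(0.995300+0.983900+0.956200+0.919400))/(1+3/100) = 1833/2000 ≈ 0.916500
step 6 [3y] bond c/2=1/100: DF=(478407/500000 − 1/100·(0.995300+0.983900+0.956200+0.919400+0.916500))/(1+1/100) = 9001/10000 ≈ 0.900100
step 7 [3.5y] zero: DF = P = 2227/2500 ≈ 0.890800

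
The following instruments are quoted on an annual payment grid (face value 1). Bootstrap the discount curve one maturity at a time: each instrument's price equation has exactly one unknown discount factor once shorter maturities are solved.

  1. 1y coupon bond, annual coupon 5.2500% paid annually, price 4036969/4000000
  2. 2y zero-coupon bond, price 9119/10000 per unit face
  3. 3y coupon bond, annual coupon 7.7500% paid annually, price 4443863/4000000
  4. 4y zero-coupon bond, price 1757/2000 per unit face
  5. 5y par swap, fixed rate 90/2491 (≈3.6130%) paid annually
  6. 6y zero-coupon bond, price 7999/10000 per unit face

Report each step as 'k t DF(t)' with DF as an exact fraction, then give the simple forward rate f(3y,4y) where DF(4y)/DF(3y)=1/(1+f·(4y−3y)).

1 1 9589/10000
2 2 9119/10000
3 3 1793/2000
4 4 1757/2000
5 5 419/500
6 6 7999/10000
f(3y,4y) = ((1793/2000)/(1757/2000) − 1)/(1) = 36/1757 ≈ 2.0489%

step 1 [1y] bond c/1=21/400: DF=(4036969/4000000 − 21/400·(0))/(1+21/400) = 9589/10000 ≈ 0.958900
step 2 [2y] zero: DF = P = 9119/10000 ≈ 0.911900
step 3 [3y] bond c/1=31/400: DF=(4443863/4000000 − 31/400·(0.958900+0.911900))/(1+31/400) = 1793/2000 ≈ 0.896500
step 4 [4y] zero: DF = P = 1757/2000 ≈ 0.878500
step 5 [5y] swap r/1=90/2491: DF=(1 − 90/2491·(0.958900+0.911900+0.896500+0.878500))/(1+90/2491) = 419/500 ≈ 0.838000
step 6 [6y] zero: DF = P = 7999/10000 ≈ 0.799900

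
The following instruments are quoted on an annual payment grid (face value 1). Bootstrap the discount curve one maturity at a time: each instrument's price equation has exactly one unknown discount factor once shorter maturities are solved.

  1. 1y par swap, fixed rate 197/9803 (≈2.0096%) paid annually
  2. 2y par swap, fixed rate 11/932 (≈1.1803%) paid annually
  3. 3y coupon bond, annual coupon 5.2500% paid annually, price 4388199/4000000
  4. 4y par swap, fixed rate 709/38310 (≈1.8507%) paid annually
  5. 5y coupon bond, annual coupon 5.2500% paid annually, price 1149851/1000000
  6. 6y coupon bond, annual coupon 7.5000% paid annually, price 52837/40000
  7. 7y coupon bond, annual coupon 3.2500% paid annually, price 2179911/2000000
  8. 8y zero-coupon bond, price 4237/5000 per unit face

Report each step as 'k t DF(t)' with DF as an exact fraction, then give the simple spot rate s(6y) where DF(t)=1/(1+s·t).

1 1 9803/10000
2 2 9769/10000
3 3 9447/10000
4 4 9291/10000
5 5 4507/5000
6 6 4493/5000
7 7 549/625
8 8 4237/5000
s(6y) = (1/(4493/5000) − 1)/(6) = 169/8986 ≈ 1.8807%

step 1 [1y] swap r/1=197/9803: DF=(1 − 197/9803·(0))/(1+197/9803) = 9803/10000 ≈ 0.980300
step 2 [2y] swap r/1=11/932: DF=(1 − 11/932·(0.980300))/(1+11/932) = 9769/10000 ≈ 0.976900
step 3 [3y] bond c/1=21/400: DF=(4388199/4000000 − 21/400·(0.980300+0.976900))/(1+21/400) = 9447/10000 ≈ 0.944700
step 4 [4y] swap r/1=709/38310: DF=(1 − 709/38310·(0.980300+0.976900+0.944700))/(1+709/38310) = 9291/10000 ≈ 0.929100
step 5 [5y] bond c/1=21/400: DF=(1149851/1000000 − 21/400·(0.980300+0.976900+0.944700+0.929100))/(1+21/400) = 4507/5000 ≈ 0.901400
step 6 [6y] bond c/1=3/40: DF=(52837/40000 − 3/40·(0.980300+0.976900+0.944700+0.929100+0.901400))/(1+3/40) = 4493/5000 ≈ 0.898600
step 7 [7y] bond c/1=13/400: DF=(2179911/2000000 − 13/400·(0.980300+0.976900+0.944700+0.929100+0.901400+0.898600))/(1+13/400) = 549/625 ≈ 0.878400
step 8 [8y] zero: DF = P = 4237/5000 ≈ 0.847400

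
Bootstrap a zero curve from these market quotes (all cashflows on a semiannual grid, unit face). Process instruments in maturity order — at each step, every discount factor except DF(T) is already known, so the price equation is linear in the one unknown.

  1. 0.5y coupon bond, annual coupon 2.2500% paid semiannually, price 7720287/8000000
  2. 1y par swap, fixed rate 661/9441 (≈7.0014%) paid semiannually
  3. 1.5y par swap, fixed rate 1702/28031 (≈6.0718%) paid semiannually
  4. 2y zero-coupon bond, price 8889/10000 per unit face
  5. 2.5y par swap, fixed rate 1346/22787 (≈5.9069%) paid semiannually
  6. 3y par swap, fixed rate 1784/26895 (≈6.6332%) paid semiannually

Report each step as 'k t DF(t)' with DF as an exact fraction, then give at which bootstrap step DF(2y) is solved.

1 1/2 9543/10000
2 1 9339/10000
3 3/2 9149/10000
4 2 8889/10000
5 5/2 4327/5000
6 3 1027/1250
DF(2y) is solved at step 4

step 1 [0.5y] bond c/2=9/800: DF=(7720287/8000000 − 9/800·(0))/(1+9/800) = 9543/10000 ≈ 0.954300
step 2 [1y] swap r/2=661/18882: DF=(1 − 661/18882·(0.954300))/(1+661/18882) = 9339/10000 ≈ 0.933900
step 3 [1.5y] swap r/2=851/28031: DF=(1 − 851/28031·(0.954300+0.933900))/(1+851/28031) = 9149/10000 ≈ 0.914900
step 4 [2y] zero: DF = P = 8889/10000 ≈ 0.888900
step 5 [2.5y] swap r/2=673/22787: DF=(1 − 673/22787·(0.954300+0.933900+0.914900+0.888900))/(1+673/22787) = 4327/5000 ≈ 0.865400
step 6 [3y] swap r/2=892/26895: DF=(1 − 892/26895·(0.954300+0.933900+0.914900+0.888900+0.865400))/(1+892/26895) = 1027/1250 ≈ 0.821600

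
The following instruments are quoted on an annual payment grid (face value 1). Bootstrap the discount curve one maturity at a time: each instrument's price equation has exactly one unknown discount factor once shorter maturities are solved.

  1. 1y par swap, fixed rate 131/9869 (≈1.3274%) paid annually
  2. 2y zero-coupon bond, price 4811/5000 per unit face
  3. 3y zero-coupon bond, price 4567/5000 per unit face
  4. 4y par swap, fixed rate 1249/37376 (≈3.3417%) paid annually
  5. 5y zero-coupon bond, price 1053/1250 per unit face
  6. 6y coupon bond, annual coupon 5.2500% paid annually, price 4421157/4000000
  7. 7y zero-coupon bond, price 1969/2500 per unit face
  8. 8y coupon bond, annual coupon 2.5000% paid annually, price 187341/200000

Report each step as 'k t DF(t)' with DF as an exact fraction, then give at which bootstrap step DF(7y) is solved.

1 1 9869/10000
2 2 4811/5000
3 3 4567/5000
4 4 8751/10000
5 5 1053/1250
6 6 8217/10000
7 7 1969/2500
8 8 7629/10000
DF(7y) is solved at step 7

step 1 [1y] swap r/1=131/9869: DF=(1 − 131/9869·(0))/(1+131/9869) = 9869/10000 ≈ 0.986900
step 2 [2y] zero: DF = P = 4811/5000 ≈ 0.962200
step 3 [3y] zero: DF = P = 4567/5000 ≈ 0.913400
step 4 [4y] swap r/1=1249/37376: DF=(1 − 1249/37376·(0.986900+0.962200+0.913400))/(1+1249/37376) = 8751/10000 ≈ 0.875100
step 5 [5y] zero: DF = P = 1053/1250 ≈ 0.842400
step 6 [6y] bond c/1=21/400: DF=(4421157/4000000 − 21/400·(0.986900+0.962200+0.913400+0.875100+0.842400))/(1+21/400) = 8217/10000 ≈ 0.821700
step 7 [7y] zero: DF = P = 1969/2500 ≈ 0.787600
step 8 [8y] bond c/1=1/40: DF=(187341/200000 − 1/40·(0.986900+0.962200+0.913400+0.875100+0.842400+0.821700+0.787600))/(1+1/40) = 7629/10000 ≈ 0.762900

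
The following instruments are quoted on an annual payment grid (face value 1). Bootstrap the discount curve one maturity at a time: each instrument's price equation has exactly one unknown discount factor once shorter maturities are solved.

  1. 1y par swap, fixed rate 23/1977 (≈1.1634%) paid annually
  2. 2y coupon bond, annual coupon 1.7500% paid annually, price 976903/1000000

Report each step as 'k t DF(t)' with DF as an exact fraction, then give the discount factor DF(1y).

1 1 1977/2000
2 2 9431/10000
DF(1y) = 1977/2000 ≈ 0.988500

step 1 [1y] swap r/1=23/1977: DF=(1 − 23/1977·(0))/(1+23/1977) = 1977/2000 ≈ 0.988500
step 2 [2y] bond c/1=7/400: DF=(976903/1000000 − 7/400·(0.988500))/(1+7/400) = 9431/10000 ≈ 0.943100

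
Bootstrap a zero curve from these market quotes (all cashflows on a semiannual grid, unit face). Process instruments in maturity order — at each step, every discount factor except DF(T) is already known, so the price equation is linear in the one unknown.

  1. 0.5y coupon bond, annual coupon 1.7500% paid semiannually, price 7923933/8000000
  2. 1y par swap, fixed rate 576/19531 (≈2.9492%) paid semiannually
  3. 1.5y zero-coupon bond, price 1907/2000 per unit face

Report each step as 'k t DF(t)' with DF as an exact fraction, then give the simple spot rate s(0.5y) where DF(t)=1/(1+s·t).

1 1/2 9819/10000
2 1 607/625
3 3/2 1907/2000
s(0.5y) = (1/(9819/10000) − 1)/(1/2) = 362/9819 ≈ 3.6867%

step 1 [0.5y] bond c/2=7/800: DF=(7923933/8000000 − 7/800·(0))/(1+7/800) = 9819/10000 ≈ 0.981900
step 2 [1y] swap r/2=288/19531: DF=(1 − 288/19531·(0.981900))/(1+288/19531) = 607/625 ≈ 0.971200
step 3 [1.5y] zero: DF = P = 1907/2000 ≈ 0.953500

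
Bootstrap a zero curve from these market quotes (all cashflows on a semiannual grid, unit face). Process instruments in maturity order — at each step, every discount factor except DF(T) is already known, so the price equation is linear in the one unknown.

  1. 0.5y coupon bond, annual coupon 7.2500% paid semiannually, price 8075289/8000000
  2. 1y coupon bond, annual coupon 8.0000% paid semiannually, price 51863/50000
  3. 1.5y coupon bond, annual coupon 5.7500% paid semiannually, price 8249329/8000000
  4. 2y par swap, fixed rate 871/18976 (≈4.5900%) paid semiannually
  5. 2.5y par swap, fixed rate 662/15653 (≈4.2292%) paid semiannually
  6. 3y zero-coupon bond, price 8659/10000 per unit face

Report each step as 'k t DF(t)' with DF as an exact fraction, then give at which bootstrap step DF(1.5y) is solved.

step 1 [0.5y] bond c/2=29/800: DF=(8075289/8000000 − 29/800·(0))/(1+29/800) = 9741/10000 ≈ 0.974100
step 2 [1y] bond c/2=1/25: DF=(51863/50000 − 1/25·(0.974100))/(1+1/25) = 9599/10000 ≈ 0.959900
step 3 [1.5y] bond c/2=23/800: DF=(8249329/8000000 − 23/800·(0.974100+0.959900))/(1+23/800) = 9483/10000 ≈ 0.948300
step 4 [2y] swap r/2=871/37952: DF=(1 − 871/37952·(0.974100+0.959900+0.948300))/(1+871/37952) = 9129/10000 ≈ 0.912900
step 5 [2.5y] swap r/2=331/15653: DF=(1 − 331/15653·(0.974100+0.959900+0.948300+0.912900))/(1+331/15653) = 9007/10000 ≈ 0.900700
step 6 [3y] zero: DF = P = 8659/10000 ≈ 0.865900

1 1/2 9741/10000
2 1 9599/10000
3 3/2 9483/10000
4 2 9129/10000
5 5/2 9007/10000
6 3 8659/10000
DF(1.5y) is solved at step 3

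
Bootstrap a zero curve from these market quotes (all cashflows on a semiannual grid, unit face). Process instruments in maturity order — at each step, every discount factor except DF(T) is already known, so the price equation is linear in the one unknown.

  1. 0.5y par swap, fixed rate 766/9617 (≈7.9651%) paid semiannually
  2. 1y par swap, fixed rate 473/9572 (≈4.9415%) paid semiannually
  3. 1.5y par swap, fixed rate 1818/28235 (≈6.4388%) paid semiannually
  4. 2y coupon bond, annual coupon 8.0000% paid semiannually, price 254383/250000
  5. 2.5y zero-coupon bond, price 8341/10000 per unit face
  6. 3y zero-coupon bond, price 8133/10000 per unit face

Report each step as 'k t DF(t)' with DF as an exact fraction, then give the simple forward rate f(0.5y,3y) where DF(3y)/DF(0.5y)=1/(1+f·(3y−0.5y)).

1 1/2 9617/10000
2 1 9527/10000
3 3/2 9091/10000
4 2 4349/5000
5 5/2 8341/10000
6 3 8133/10000
f(0.5y,3y) = ((9617/10000)/(8133/10000) − 1)/(5/2) = 2968/40665 ≈ 7.2987%

step 1 [0.5y] swap r/2=383/9617: DF=(1 − 383/9617·(0))/(1+383/9617) = 9617/10000 ≈ 0.961700
step 2 [1y] swap r/2=473/19144: DF=(1 − 473/19144·(0.961700))/(1+473/19144) = 9527/10000 ≈ 0.952700
step 3 [1.5y] swap r/2=909/28235: DF=(1 − 909/28235·(0.961700+0.952700))/(1+909/28235) = 9091/10000 ≈ 0.909100
step 4 [2y] bond c/2=1/25: DF=(254383/250000 − 1/25·(0.961700+0.952700+0.909100))/(1+1/25) = 4349/5000 ≈ 0.869800
step 5 [2.5y] zero: DF = P = 8341/10000 ≈ 0.834100
step 6 [3y] zero: DF = P = 8133/10000 ≈ 0.813300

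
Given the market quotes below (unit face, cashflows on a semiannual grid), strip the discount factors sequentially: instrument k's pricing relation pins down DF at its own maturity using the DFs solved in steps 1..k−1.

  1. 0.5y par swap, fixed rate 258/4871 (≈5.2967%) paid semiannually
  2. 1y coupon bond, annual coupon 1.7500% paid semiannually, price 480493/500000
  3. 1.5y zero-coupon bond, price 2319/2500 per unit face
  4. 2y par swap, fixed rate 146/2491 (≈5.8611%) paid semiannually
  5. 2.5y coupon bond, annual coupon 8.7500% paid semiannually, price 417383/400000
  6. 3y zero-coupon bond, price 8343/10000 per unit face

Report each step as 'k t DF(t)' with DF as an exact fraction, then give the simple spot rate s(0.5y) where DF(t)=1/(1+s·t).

1 1/2 4871/5000
2 1 4721/5000
3 3/2 2319/2500
4 2 1781/2000
5 5/2 8431/10000
6 3 8343/10000
s(0.5y) = (1/(4871/5000) − 1)/(1/2) = 258/4871 ≈ 5.2967%

step 1 [0.5y] swap r/2=129/4871: DF=(1 − 129/4871·(0))/(1+129/4871) = 4871/5000 ≈ 0.974200
step 2 [1y] bond c/2=7/800: DF=(480493/500000 − 7/800·(0.974200))/(1+7/800) = 4721/5000 ≈ 0.944200
step 3 [1.5y] zero: DF = P = 2319/2500 ≈ 0.927600
step 4 [2y] swap r/2=73/2491: DF=(1 − 73/2491·(0.974200+0.944200+0.927600))/(1+73/2491) = 1781/2000 ≈ 0.890500
step 5 [2.5y] bond c/2=7/160: DF=(417383/400000 − 7/160·(0.974200+0.944200+0.927600+0.890500))/(1+7/160) = 8431/10000 ≈ 0.843100
step 6 [3y] zero: DF = P = 8343/10000 ≈ 0.834300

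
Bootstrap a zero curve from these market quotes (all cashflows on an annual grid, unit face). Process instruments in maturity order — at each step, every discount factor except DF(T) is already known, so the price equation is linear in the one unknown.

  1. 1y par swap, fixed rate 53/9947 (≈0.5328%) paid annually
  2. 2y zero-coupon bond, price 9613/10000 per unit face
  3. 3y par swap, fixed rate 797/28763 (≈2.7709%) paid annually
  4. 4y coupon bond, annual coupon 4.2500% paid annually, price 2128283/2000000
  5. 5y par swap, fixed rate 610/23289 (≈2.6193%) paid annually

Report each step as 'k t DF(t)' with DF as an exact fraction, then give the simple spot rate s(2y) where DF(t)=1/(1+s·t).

step 1 [1y] swap r/1=53/9947: DF=(1 − 53/9947·(0))/(1+53/9947) = 9947/10000 ≈ 0.994700
step 2 [2y] zero: DF = P = 9613/10000 ≈ 0.961300
step 3 [3y] swap r/1=797/28763: DF=(1 − 797/28763·(0.994700+0.961300))/(1+797/28763) = 9203/10000 ≈ 0.920300
step 4 [4y] bond c/1=17/400: DF=(2128283/2000000 − 17/400·(0.994700+0.961300+0.920300))/(1+17/400) = 1807/2000 ≈ 0.903500
step 5 [5y] swap r/1=610/23289: DF=(1 − 610/23289·(0.994700+0.961300+0.920300+0.903500))/(1+610/23289) = 439/500 ≈ 0.878000

1 1 9947/10000
2 2 9613/10000
3 3 9203/10000
4 4 1807/2000
5 5 439/500
s(2y) = (1/(9613/10000) − 1)/(2) = 387/19226 ≈ 2.0129%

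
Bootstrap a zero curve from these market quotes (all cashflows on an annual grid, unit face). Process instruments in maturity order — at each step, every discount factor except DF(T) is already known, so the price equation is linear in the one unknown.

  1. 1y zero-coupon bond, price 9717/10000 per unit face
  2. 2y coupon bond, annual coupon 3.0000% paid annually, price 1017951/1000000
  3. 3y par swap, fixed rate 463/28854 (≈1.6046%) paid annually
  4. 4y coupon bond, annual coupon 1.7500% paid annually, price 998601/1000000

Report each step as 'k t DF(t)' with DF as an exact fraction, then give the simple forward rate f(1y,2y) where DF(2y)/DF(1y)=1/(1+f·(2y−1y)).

1 1 9717/10000
2 2 24/25
3 3 9537/10000
4 4 4659/5000
f(1y,2y) = ((9717/10000)/(24/25) − 1)/(1) = 39/3200 ≈ 1.2188%

step 1 [1y] zero: DF = P = 9717/10000 ≈ 0.971700
step 2 [2y] bond c/1=3/100: DF=(1017951/1000000 − 3/100·(0.971700))/(1+3/100) = 24/25 ≈ 0.960000
step 3 [3y] swap r/1=463/28854: DF=(1 − 463/28854·(0.971700+0.960000))/(1+463/28854) = 9537/10000 ≈ 0.953700
step 4 [4y] bond c/1=7/400: DF=(998601/1000000 − 7/400·(0.971700+0.960000+0.953700))/(1+7/400) = 4659/5000 ≈ 0.931800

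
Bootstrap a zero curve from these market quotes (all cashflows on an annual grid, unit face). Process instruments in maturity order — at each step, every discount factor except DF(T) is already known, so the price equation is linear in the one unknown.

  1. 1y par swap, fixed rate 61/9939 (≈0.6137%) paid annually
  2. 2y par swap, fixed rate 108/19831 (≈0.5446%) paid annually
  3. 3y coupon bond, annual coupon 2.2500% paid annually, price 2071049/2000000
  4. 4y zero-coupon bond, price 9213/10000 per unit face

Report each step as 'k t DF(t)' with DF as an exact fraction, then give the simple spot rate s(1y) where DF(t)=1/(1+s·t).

step 1 [1y] swap r/1=61/9939: DF=(1 − 61/9939·(0))/(1+61/9939) = 9939/10000 ≈ 0.993900
step 2 [2y] swap r/1=108/19831: DF=(1 − 108/19831·(0.993900))/(1+108/19831) = 2473/2500 ≈ 0.989200
step 3 [3y] bond c/1=9/400: DF=(2071049/2000000 − 9/400·(0.993900+0.989200))/(1+9/400) = 9691/10000 ≈ 0.969100
step 4 [4y] zero: DF = P = 9213/10000 ≈ 0.921300

1 1 9939/10000
2 2 2473/2500
3 3 9691/10000
4 4 9213/10000
s(1y) = (1/(9939/10000) − 1)/(1) = 61/9939 ≈ 0.6137%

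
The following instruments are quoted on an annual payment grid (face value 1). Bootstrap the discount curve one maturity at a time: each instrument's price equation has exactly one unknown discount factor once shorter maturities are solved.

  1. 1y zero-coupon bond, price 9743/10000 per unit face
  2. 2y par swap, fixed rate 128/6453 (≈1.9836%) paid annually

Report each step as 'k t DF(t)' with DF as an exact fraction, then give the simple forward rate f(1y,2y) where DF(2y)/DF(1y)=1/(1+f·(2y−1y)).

1 1 9743/10000
2 2 601/625
f(1y,2y) = ((9743/10000)/(601/625) − 1)/(1) = 127/9616 ≈ 1.3207%

step 1 [1y] zero: DF = P = 9743/10000 ≈ 0.974300
step 2 [2y] swap r/1=128/6453: DF=(1 − 128/6453·(0.974300))/(1+128/6453) = 601/625 ≈ 0.961600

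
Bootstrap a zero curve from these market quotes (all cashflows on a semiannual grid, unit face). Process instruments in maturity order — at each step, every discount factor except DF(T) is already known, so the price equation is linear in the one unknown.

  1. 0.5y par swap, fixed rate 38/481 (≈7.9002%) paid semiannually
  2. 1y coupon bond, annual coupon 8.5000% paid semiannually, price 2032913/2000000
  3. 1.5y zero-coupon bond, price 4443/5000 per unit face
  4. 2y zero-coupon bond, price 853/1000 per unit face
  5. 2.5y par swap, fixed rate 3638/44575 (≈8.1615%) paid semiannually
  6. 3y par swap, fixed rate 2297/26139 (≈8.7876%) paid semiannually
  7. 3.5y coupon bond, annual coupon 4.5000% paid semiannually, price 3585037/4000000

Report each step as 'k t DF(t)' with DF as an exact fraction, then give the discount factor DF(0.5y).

1 1/2 481/500
2 1 4679/5000
3 3/2 4443/5000
4 2 853/1000
5 5/2 8181/10000
6 3 7703/10000
7 7/2 1523/2000
DF(0.5y) = 481/500 ≈ 0.962000

step 1 [0.5y] swap r/2=19/481: DF=(1 − 19/481·(0))/(1+19/481) = 481/500 ≈ 0.962000
step 2 [1y] bond c/2=17/400: DF=(2032913/2000000 − 17/400·(0.962000))/(1+17/400) = 4679/5000 ≈ 0.935800
step 3 [1.5y] zero: DF = P = 4443/5000 ≈ 0.888600
step 4 [2y] zero: DF = P = 853/1000 ≈ 0.853000
step 5 [2.5y] swap r/2=1819/44575: DF=(1 − 1819/44575·(0.962000+0.935800+0.888600+0.853000))/(1+1819/44575) = 8181/10000 ≈ 0.818100
step 6 [3y] swap r/2=2297/52278: DF=(1 − 2297/52278·(0.962000+0.935800+0.888600+0.853000+0.818100))/(1+2297/52278) = 7703/10000 ≈ 0.770300
step 7 [3.5y] bond c/2=9/400: DF=(3585037/4000000 − 9/400·(0.962000+0.935800+0.888600+0.853000+0.818100+0.770300))/(1+9/400) = 1523/2000 ≈ 0.761500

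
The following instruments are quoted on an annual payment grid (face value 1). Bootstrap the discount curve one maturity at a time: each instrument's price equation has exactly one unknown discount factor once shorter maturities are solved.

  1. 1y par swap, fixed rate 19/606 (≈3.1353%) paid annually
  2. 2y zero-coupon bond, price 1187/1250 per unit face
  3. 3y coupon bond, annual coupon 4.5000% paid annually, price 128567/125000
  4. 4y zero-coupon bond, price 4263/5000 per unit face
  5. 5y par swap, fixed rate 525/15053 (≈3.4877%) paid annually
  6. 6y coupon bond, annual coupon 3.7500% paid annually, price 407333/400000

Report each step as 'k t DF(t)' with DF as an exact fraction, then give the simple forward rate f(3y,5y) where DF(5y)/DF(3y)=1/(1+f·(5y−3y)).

1 1 606/625
2 2 1187/1250
3 3 1127/1250
4 4 4263/5000
5 5 337/400
6 6 8183/10000
f(3y,5y) = ((1127/1250)/(337/400) − 1)/(2) = 591/16850 ≈ 3.5074%

step 1 [1y] swap r/1=19/606: DF=(1 − 19/606·(0))/(1+19/606) = 606/625 ≈ 0.969600
step 2 [2y] zero: DF = P = 1187/1250 ≈ 0.949600
step 3 [3y] bond c/1=9/200: DF=(128567/125000 − 9/200·(0.969600+0.949600))/(1+9/200) = 1127/1250 ≈ 0.901600
step 4 [4y] zero: DF = P = 4263/5000 ≈ 0.852600
step 5 [5y] swap r/1=525/15053: DF=(1 − 525/15053·(0.969600+0.949600+0.901600+0.852600))/(1+525/15053) = 337/400 ≈ 0.842500
step 6 [6y] bond c/1=3/80: DF=(407333/400000 − 3/80·(0.969600+0.949600+0.901600+0.852600+0.842500))/(1+3/80) = 8183/10000 ≈ 0.818300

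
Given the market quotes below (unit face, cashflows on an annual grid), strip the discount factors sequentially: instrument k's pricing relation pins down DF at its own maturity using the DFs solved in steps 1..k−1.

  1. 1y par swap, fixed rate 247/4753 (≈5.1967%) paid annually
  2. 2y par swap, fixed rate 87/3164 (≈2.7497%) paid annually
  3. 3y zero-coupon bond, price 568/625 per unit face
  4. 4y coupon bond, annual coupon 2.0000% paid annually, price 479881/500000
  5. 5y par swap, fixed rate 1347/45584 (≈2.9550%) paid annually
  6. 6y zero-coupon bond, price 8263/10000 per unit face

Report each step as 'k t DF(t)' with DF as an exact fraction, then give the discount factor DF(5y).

step 1 [1y] swap r/1=247/4753: DF=(1 − 247/4753·(0))/(1+247/4753) = 4753/5000 ≈ 0.950600
step 2 [2y] swap r/1=87/3164: DF=(1 − 87/3164·(0.950600))/(1+87/3164) = 4739/5000 ≈ 0.947800
step 3 [3y] zero: DF = P = 568/625 ≈ 0.908800
step 4 [4y] bond c/1=1/50: DF=(479881/500000 − 1/50·(0.950600+0.947800+0.908800))/(1+1/50) = 8859/10000 ≈ 0.885900
step 5 [5y] swap r/1=1347/45584: DF=(1 − 1347/45584·(0.950600+0.947800+0.908800+0.885900))/(1+1347/45584) = 8653/10000 ≈ 0.865300
step 6 [6y] zero: DF = P = 8263/10000 ≈ 0.826300

1 1 4753/5000
2 2 4739/5000
3 3 568/625
4 4 8859/10000
5 5 8653/10000
6 6 8263/10000
DF(5y) = 8653/10000 ≈ 0.865300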